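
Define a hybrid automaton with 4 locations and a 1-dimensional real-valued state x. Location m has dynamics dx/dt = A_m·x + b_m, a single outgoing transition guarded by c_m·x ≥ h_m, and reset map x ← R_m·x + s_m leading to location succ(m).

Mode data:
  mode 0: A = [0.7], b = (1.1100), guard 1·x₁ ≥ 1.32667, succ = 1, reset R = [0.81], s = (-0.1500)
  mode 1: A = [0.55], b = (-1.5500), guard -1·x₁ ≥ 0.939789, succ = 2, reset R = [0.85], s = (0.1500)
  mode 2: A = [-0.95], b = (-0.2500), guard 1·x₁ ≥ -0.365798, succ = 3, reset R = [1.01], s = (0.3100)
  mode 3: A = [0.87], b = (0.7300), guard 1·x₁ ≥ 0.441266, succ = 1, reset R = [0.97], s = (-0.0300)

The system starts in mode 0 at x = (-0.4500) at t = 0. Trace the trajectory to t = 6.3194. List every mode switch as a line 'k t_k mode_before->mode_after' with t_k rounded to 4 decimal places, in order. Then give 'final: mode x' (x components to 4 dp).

Mode 0: guard c·x = 1.3267 hit at Δt = 1.3453 (t = 1.3453), x⁻ = (1.3267) → reset → x⁺ = (0.9246), jump to mode 1
Mode 1: guard c·x = 0.9398 hit at Δt = 1.2462 (t = 2.5915), x⁻ = (-0.9398) → reset → x⁺ = (-0.6488), jump to mode 2
Mode 2: guard c·x = -0.3658 hit at Δt = 1.3934 (t = 3.9849), x⁻ = (-0.3658) → reset → x⁺ = (-0.0595), jump to mode 3
Mode 3: guard c·x = 0.4413 hit at Δt = 0.5702 (t = 4.5551), x⁻ = (0.4413) → reset → x⁺ = (0.3980), jump to mode 1
Mode 1: guard c·x = 0.9398 hit at Δt = 0.8001 (t = 5.3552), x⁻ = (-0.9398) → reset → x⁺ = (-0.6488), jump to mode 2
Mode 2: flow for 0.9642 to horizon, guard not reached → x = (-0.4175)

1 1.3453 0->1
2 2.5915 1->2
3 3.9849 2->3
4 4.5551 3->1
5 5.3552 1->2
final: 2 -0.4175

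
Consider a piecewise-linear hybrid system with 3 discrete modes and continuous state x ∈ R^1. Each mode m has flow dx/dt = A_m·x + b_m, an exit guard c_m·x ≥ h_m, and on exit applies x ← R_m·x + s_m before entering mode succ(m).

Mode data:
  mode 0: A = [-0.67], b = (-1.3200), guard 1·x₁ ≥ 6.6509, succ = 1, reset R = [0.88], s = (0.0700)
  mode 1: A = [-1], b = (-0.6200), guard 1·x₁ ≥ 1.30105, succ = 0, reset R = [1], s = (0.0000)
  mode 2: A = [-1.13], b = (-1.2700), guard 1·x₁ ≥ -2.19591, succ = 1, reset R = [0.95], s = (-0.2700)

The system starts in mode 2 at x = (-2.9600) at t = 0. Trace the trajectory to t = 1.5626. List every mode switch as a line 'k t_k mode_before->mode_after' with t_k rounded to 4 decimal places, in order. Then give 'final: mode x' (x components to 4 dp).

1 0.4762 2->1
final: 1 -1.2058

Mode 2: guard c·x = -2.1959 hit at Δt = 0.4762 (t = 0.4762), x⁻ = (-2.1959) → reset → x⁺ = (-2.3561), jump to mode 1
Mode 1: flow for 1.0864 to horizon, guard not reached → x = (-1.2058)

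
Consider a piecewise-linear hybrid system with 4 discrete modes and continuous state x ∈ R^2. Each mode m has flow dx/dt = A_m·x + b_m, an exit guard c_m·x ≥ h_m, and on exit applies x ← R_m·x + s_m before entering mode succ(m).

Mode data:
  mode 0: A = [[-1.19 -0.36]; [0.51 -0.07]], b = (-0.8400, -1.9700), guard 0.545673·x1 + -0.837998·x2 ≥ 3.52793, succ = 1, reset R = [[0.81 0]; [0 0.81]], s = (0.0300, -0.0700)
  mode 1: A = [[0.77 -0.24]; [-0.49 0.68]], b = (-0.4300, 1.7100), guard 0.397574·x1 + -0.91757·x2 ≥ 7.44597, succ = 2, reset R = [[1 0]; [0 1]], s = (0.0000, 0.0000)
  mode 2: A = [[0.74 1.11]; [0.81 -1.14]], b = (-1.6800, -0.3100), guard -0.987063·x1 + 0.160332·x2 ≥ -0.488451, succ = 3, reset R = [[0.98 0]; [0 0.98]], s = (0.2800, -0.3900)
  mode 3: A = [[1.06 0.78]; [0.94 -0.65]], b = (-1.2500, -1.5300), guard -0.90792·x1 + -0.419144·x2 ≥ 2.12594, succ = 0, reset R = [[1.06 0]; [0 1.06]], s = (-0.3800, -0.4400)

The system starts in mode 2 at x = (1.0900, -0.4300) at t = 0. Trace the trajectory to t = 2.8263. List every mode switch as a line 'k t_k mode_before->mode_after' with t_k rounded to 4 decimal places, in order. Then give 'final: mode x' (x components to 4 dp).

Mode 2: guard c·x = -0.4885 hit at Δt = 0.4466 (t = 0.4466), x⁻ = (0.4702, -0.1516) → reset → x⁺ = (0.7408, -0.5386), jump to mode 3
Mode 3: guard c·x = 2.1259 hit at Δt = 1.0835 (t = 1.5301), x⁻ = (-1.5805, -1.6485) → reset → x⁺ = (-2.0553, -2.1875), jump to mode 0
Mode 0: guard c·x = 3.5279 hit at Δt = 0.9836 (t = 2.5137), x⁻ = (-0.3702, -4.4510) → reset → x⁺ = (-0.2698, -3.6753), jump to mode 1
Mode 1: flow for 0.3126 to horizon, guard not reached → x = (-0.1743, -3.9114)

1 0.4466 2->3
2 1.5301 3->0
3 2.5137 0->1
final: 1 -0.1743 -3.9114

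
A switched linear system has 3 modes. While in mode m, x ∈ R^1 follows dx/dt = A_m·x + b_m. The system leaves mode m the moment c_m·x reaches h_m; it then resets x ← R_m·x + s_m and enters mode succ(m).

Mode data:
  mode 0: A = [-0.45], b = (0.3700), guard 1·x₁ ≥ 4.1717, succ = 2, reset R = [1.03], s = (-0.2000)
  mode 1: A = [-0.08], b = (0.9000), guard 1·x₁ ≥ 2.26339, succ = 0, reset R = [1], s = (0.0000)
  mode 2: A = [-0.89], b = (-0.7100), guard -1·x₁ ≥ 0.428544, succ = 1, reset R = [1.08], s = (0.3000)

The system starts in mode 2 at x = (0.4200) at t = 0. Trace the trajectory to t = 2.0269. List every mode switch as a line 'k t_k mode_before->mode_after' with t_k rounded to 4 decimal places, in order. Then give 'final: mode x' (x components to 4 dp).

Mode 2: guard c·x = 0.4285 hit at Δt = 1.3409 (t = 1.3409), x⁻ = (-0.4285) → reset → x⁺ = (-0.1628), jump to mode 1
Mode 1: flow for 0.6860 to horizon, guard not reached → x = (0.4466)

1 1.3409 2->1
final: 1 0.4466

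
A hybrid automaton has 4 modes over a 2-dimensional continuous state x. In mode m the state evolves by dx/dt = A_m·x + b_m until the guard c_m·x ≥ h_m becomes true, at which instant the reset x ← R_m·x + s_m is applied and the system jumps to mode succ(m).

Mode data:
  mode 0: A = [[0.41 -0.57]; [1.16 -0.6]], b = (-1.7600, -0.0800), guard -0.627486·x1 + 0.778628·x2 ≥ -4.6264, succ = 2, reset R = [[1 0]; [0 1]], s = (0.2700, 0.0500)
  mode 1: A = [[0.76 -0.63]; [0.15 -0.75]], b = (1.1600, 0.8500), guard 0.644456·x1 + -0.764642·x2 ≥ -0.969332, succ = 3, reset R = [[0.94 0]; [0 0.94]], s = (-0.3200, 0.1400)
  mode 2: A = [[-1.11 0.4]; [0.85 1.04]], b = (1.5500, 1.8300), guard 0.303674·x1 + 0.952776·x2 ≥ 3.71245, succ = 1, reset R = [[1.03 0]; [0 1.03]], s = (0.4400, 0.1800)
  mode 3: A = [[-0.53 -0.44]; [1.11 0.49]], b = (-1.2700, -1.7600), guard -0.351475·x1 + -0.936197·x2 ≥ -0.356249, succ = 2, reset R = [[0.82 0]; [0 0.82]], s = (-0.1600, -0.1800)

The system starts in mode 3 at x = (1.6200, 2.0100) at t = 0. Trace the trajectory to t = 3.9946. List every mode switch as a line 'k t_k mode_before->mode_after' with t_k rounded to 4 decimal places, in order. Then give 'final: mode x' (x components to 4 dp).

1 1.3552 3->2
2 2.2334 2->1
3 3.2411 1->3
final: 3 -0.7227 2.3108

Mode 3: guard c·x = -0.3562 hit at Δt = 1.3552 (t = 1.3552), x⁻ = (-1.1884, 0.8267) → reset → x⁺ = (-1.1345, 0.4979), jump to mode 2
Mode 2: guard c·x = 3.7125 hit at Δt = 0.8782 (t = 2.2334), x⁻ = (0.8795, 3.6161) → reset → x⁺ = (1.3459, 3.9046), jump to mode 1
Mode 1: guard c·x = -0.9693 hit at Δt = 1.0077 (t = 3.2411), x⁻ = (1.5589, 2.5816) → reset → x⁺ = (1.1454, 2.5667), jump to mode 3
Mode 3: flow for 0.7535 to horizon, guard not reached → x = (-0.7227, 2.3108)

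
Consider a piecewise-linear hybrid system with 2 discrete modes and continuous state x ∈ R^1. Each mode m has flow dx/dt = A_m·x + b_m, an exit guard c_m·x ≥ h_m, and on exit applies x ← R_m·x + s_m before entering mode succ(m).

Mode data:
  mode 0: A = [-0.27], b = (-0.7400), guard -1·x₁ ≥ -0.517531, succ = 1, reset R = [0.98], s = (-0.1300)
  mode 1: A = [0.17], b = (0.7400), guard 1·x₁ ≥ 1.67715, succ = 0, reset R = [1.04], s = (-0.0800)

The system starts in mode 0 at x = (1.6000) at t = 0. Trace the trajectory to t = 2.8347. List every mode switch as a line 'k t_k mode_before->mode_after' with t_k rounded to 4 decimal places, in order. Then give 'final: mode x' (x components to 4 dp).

1 1.0624 0->1
2 2.4907 1->0
final: 0 1.2735

Mode 0: guard c·x = -0.5175 hit at Δt = 1.0624 (t = 1.0624), x⁻ = (0.5175) → reset → x⁺ = (0.3772), jump to mode 1
Mode 1: guard c·x = 1.6771 hit at Δt = 1.4283 (t = 2.4907), x⁻ = (1.6771) → reset → x⁺ = (1.6642), jump to mode 0
Mode 0: flow for 0.3440 to horizon, guard not reached → x = (1.2735)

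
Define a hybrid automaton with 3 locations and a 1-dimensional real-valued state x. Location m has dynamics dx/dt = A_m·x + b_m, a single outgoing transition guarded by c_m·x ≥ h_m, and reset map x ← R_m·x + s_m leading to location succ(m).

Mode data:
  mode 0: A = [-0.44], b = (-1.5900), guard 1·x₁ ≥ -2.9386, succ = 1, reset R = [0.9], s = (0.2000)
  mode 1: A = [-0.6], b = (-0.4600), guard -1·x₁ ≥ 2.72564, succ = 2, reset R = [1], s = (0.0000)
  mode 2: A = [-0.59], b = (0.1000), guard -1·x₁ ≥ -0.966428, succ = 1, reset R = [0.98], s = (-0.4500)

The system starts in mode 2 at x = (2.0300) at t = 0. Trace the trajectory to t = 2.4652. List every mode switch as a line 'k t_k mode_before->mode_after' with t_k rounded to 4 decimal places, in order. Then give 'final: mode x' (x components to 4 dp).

1 1.4370 2->1
final: 1 -0.0847

Mode 2: guard c·x = -0.9664 hit at Δt = 1.4370 (t = 1.4370), x⁻ = (0.9664) → reset → x⁺ = (0.4971), jump to mode 1
Mode 1: flow for 1.0282 to horizon, guard not reached → x = (-0.0847)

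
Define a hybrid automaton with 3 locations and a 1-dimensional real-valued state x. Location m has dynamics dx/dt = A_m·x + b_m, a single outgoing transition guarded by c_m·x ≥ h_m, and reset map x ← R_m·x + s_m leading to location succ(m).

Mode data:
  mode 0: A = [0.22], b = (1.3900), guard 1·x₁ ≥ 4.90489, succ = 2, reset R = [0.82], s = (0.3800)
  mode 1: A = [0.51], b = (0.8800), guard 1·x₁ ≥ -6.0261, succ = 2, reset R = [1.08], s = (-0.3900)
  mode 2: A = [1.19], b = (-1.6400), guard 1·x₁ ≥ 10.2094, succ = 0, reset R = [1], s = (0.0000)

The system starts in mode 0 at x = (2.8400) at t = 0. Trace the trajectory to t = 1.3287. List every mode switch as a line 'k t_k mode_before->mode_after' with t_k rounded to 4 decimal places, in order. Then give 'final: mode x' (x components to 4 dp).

1 0.9242 0->2
final: 2 6.2716

Mode 0: guard c·x = 4.9049 hit at Δt = 0.9242 (t = 0.9242), x⁻ = (4.9049) → reset → x⁺ = (4.4020), jump to mode 2
Mode 2: flow for 0.4045 to horizon, guard not reached → x = (6.2716)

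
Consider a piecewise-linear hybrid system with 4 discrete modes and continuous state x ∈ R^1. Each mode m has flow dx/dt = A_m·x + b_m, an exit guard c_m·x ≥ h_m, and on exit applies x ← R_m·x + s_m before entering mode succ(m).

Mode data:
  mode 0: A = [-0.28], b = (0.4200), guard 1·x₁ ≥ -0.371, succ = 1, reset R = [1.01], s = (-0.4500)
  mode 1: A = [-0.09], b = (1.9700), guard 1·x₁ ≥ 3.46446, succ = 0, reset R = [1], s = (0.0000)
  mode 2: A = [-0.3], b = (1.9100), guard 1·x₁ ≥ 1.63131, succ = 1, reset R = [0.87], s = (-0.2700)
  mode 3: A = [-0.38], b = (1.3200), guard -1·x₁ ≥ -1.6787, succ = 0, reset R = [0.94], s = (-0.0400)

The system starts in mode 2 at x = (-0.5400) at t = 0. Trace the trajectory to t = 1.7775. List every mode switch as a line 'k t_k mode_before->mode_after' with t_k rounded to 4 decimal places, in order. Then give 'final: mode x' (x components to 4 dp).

Mode 2: guard c·x = 1.6313 hit at Δt = 1.2581 (t = 1.2581), x⁻ = (1.6313) → reset → x⁺ = (1.1492), jump to mode 1
Mode 1: flow for 0.5194 to horizon, guard not reached → x = (2.0964)

1 1.2581 2->1
final: 1 2.0964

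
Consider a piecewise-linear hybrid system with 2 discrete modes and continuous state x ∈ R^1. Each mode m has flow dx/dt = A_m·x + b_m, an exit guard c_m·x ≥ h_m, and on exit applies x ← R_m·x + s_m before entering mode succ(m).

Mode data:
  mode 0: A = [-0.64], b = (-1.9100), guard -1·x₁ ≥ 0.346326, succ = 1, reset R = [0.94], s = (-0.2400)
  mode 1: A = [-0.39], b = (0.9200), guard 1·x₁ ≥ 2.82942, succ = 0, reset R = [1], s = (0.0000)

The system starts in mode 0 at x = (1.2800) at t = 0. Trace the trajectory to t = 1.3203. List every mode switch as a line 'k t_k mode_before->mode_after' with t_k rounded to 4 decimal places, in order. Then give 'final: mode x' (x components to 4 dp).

Mode 0: guard c·x = 0.3463 hit at Δt = 0.7504 (t = 0.7504), x⁻ = (-0.3463) → reset → x⁺ = (-0.5655), jump to mode 1
Mode 1: flow for 0.5699 to horizon, guard not reached → x = (0.0173)

1 0.7504 0->1
final: 1 0.0173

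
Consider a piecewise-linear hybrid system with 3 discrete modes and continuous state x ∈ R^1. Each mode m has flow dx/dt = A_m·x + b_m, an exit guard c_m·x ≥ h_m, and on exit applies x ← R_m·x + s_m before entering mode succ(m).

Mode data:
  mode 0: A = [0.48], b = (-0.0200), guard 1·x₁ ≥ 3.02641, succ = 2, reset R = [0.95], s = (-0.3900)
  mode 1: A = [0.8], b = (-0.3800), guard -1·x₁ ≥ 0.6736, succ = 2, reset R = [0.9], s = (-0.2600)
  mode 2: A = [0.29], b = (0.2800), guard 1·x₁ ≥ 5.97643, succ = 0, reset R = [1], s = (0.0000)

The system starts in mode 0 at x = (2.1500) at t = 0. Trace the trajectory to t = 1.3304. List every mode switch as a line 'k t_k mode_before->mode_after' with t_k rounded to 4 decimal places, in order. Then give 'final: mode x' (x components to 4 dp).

Mode 0: guard c·x = 3.0264 hit at Δt = 0.7242 (t = 0.7242), x⁻ = (3.0264) → reset → x⁺ = (2.4851), jump to mode 2
Mode 2: flow for 0.6062 to horizon, guard not reached → x = (3.1483)

1 0.7242 0->2
final: 2 3.1483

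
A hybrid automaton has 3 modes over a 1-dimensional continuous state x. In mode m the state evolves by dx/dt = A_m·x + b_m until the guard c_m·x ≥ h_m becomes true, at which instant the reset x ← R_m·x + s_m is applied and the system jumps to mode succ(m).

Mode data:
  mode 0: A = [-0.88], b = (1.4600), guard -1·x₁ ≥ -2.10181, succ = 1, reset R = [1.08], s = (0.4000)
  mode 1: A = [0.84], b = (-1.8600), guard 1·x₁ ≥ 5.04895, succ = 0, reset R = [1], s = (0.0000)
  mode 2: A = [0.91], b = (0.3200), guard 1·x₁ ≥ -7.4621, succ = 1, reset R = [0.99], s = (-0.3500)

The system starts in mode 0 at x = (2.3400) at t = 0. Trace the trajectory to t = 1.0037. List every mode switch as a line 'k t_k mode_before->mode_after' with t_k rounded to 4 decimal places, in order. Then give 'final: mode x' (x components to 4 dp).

Mode 0: guard c·x = -2.1018 hit at Δt = 0.4892 (t = 0.4892), x⁻ = (2.1018) → reset → x⁺ = (2.6700), jump to mode 1
Mode 1: flow for 0.5145 to horizon, guard not reached → x = (2.9163)

1 0.4892 0->1
final: 1 2.9163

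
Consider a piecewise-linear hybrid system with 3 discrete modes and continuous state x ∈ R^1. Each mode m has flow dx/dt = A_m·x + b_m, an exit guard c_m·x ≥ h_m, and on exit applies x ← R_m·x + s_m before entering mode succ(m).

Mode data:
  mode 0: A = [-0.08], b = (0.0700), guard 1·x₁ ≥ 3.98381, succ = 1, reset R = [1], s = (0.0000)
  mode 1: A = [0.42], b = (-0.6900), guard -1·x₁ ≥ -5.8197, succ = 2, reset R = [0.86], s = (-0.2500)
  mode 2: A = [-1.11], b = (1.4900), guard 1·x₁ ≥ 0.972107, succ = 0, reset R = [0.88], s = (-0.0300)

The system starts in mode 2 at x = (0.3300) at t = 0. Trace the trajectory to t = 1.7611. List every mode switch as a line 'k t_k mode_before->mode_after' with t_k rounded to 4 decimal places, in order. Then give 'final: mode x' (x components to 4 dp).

Mode 2: guard c·x = 0.9721 hit at Δt = 0.9062 (t = 0.9062), x⁻ = (0.9721) → reset → x⁺ = (0.8255), jump to mode 0
Mode 0: flow for 0.8549 to horizon, guard not reached → x = (0.8287)

1 0.9062 2->0
final: 0 0.8287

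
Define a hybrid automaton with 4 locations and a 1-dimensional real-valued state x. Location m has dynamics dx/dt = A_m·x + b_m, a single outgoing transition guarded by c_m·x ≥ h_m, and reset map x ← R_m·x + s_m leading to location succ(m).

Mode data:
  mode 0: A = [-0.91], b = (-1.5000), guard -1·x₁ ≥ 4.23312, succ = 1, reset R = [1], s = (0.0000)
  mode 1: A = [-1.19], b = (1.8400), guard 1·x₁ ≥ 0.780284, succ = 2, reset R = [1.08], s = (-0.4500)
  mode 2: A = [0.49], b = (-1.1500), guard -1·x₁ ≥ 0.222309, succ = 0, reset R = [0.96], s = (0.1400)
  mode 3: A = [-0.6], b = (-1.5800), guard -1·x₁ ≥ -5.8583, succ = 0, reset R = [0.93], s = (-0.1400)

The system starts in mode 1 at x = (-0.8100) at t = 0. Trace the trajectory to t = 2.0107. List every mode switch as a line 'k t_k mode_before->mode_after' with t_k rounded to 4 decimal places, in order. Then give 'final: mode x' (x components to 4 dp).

1 0.9443 1->2
2 1.5027 2->0
final: 0 -0.6564

Mode 1: guard c·x = 0.7803 hit at Δt = 0.9443 (t = 0.9443), x⁻ = (0.7803) → reset → x⁺ = (0.3927), jump to mode 2
Mode 2: guard c·x = 0.2223 hit at Δt = 0.5584 (t = 1.5027), x⁻ = (-0.2223) → reset → x⁺ = (-0.0734), jump to mode 0
Mode 0: flow for 0.5080 to horizon, guard not reached → x = (-0.6564)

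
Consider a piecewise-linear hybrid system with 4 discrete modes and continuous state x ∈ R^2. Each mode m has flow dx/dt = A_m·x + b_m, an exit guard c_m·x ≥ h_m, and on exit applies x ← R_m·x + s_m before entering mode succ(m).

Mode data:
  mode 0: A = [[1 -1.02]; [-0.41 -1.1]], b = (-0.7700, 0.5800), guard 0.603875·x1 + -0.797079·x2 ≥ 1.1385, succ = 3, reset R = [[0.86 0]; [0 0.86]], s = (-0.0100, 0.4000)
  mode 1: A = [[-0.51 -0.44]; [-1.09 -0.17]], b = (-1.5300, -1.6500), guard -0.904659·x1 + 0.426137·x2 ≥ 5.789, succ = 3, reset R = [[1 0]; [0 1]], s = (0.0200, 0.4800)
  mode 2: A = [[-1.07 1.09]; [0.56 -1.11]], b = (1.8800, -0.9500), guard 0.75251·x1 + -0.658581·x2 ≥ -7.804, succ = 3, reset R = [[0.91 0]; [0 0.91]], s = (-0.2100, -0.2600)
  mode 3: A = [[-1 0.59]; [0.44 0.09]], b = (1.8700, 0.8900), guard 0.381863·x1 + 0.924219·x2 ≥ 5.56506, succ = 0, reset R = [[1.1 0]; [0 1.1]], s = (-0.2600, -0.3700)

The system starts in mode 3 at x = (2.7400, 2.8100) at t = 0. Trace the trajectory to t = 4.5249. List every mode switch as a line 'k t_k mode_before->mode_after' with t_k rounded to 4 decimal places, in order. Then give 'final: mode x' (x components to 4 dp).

1 0.6993 3->0
2 1.7676 0->3
3 3.0985 3->0
4 4.0688 0->3
final: 3 2.9659 2.4692

Mode 3: guard c·x = 5.5651 hit at Δt = 0.6993 (t = 0.6993), x⁻ = (3.4257, 4.6059) → reset → x⁺ = (3.5083, 4.6965), jump to mode 0
Mode 0: guard c·x = 1.1385 hit at Δt = 1.0683 (t = 1.7676), x⁻ = (3.2412, 1.0272) → reset → x⁺ = (2.7774, 1.2834), jump to mode 3
Mode 3: guard c·x = 5.5651 hit at Δt = 1.3309 (t = 3.0985), x⁻ = (3.5049, 4.5732) → reset → x⁺ = (3.5954, 4.6606), jump to mode 0
Mode 0: guard c·x = 1.1385 hit at Δt = 0.9703 (t = 4.0688), x⁻ = (3.4159, 1.1596) → reset → x⁺ = (2.9277, 1.3972), jump to mode 3
Mode 3: flow for 0.4561 to horizon, guard not reached → x = (2.9659, 2.4692)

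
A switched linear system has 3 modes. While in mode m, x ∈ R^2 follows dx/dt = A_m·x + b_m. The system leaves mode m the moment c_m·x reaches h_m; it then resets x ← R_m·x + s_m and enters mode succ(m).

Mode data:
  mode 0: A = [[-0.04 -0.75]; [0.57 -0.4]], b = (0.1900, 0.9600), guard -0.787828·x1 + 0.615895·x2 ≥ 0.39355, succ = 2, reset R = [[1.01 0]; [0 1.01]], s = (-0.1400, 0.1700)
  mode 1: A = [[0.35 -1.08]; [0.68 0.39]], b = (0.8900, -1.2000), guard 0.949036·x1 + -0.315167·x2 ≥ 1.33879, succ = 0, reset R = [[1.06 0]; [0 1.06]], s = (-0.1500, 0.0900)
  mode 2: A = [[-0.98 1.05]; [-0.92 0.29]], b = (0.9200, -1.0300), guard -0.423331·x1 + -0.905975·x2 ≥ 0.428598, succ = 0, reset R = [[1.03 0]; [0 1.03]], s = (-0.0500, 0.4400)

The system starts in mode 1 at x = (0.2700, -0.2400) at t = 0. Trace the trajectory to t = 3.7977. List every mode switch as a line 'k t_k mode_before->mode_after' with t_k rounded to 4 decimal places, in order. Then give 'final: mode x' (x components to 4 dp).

1 0.5338 1->0
2 2.1334 0->2
3 3.4912 2->0
final: 0 1.0776 -0.0166

Mode 1: guard c·x = 1.3388 hit at Δt = 0.5338 (t = 0.5338), x⁻ = (1.1650, -0.7398) → reset → x⁺ = (1.0849, -0.6941), jump to mode 0
Mode 0: guard c·x = 0.3936 hit at Δt = 1.5996 (t = 2.1334), x⁻ = (0.6616, 1.4853) → reset → x⁺ = (0.5282, 1.6701), jump to mode 2
Mode 2: guard c·x = 0.4286 hit at Δt = 1.3578 (t = 3.4912), x⁻ = (0.9910, -0.9362) → reset → x⁺ = (0.9708, -0.5242), jump to mode 0
Mode 0: flow for 0.3065 to horizon, guard not reached → x = (1.0776, -0.0166)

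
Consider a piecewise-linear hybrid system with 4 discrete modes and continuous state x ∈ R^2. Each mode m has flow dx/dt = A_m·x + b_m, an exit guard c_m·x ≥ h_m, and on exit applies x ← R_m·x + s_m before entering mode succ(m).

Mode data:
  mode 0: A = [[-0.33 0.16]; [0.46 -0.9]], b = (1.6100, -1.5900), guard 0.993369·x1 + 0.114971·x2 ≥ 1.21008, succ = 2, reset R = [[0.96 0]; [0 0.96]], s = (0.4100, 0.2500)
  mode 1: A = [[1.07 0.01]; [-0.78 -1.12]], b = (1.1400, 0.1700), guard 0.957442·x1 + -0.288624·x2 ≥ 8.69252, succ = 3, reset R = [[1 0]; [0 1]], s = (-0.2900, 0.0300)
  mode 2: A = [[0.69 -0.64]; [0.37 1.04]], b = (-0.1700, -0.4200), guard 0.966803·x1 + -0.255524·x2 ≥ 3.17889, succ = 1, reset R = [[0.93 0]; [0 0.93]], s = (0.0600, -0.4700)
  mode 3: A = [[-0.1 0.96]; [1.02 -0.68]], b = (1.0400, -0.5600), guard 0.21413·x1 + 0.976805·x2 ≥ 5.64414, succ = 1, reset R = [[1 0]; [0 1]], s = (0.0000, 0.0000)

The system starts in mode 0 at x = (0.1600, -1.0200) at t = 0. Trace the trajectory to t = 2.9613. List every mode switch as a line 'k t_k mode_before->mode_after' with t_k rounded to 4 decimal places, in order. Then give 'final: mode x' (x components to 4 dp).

Mode 0: guard c·x = 1.2101 hit at Δt = 1.0310 (t = 1.0310), x⁻ = (1.3568, -1.1980) → reset → x⁺ = (1.7125, -0.9001), jump to mode 2
Mode 2: guard c·x = 3.1789 hit at Δt = 0.5802 (t = 1.6112), x⁻ = (2.9368, -1.3289) → reset → x⁺ = (2.7912, -1.7059), jump to mode 1
Mode 1: guard c·x = 8.6925 hit at Δt = 0.8223 (t = 2.4335), x⁻ = (8.2046, -2.9002) → reset → x⁺ = (7.9146, -2.8702), jump to mode 3
Mode 3: flow for 0.5278 to horizon, guard not reached → x = (7.7028, 1.1991)

1 1.0310 0->2
2 1.6112 2->1
3 2.4335 1->3
final: 3 7.7028 1.1991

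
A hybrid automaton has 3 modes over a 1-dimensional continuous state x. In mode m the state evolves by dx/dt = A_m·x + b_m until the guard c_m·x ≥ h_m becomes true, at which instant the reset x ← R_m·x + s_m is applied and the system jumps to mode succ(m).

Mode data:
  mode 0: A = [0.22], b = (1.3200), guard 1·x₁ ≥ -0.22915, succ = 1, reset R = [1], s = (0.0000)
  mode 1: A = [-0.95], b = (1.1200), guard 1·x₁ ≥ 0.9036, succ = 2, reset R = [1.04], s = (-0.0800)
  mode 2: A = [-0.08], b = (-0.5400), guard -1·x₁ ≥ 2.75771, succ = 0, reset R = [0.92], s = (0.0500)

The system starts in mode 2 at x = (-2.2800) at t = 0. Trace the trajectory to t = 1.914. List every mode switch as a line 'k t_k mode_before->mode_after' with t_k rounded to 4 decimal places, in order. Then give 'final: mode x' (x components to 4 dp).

Mode 2: guard c·x = 2.7577 hit at Δt = 1.4128 (t = 1.4128), x⁻ = (-2.7577) → reset → x⁺ = (-2.4871), jump to mode 0
Mode 0: flow for 0.5012 to horizon, guard not reached → x = (-2.0776)

1 1.4128 2->0
final: 0 -2.0776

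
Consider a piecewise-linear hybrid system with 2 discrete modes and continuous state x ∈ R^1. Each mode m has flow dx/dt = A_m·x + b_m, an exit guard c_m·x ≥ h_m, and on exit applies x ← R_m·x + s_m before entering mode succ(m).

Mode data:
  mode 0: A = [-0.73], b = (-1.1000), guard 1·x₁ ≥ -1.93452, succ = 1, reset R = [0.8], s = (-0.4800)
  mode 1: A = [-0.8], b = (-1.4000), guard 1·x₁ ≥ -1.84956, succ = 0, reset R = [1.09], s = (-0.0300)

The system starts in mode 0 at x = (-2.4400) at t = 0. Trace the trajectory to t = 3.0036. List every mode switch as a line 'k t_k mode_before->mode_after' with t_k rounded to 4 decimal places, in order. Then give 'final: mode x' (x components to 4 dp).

Mode 0: guard c·x = -1.9345 hit at Δt = 1.0688 (t = 1.0688), x⁻ = (-1.9345) → reset → x⁺ = (-2.0276), jump to mode 1
Mode 1: guard c·x = -1.8496 hit at Δt = 1.2818 (t = 2.3506), x⁻ = (-1.8496) → reset → x⁺ = (-2.0460), jump to mode 0
Mode 0: guard c·x = -1.9345 hit at Δt = 0.3174 (t = 2.6680), x⁻ = (-1.9345) → reset → x⁺ = (-2.0276), jump to mode 1
Mode 1: flow for 0.3356 to horizon, guard not reached → x = (-1.9622)

1 1.0688 0->1
2 2.3506 1->0
3 2.6680 0->1
final: 1 -1.9622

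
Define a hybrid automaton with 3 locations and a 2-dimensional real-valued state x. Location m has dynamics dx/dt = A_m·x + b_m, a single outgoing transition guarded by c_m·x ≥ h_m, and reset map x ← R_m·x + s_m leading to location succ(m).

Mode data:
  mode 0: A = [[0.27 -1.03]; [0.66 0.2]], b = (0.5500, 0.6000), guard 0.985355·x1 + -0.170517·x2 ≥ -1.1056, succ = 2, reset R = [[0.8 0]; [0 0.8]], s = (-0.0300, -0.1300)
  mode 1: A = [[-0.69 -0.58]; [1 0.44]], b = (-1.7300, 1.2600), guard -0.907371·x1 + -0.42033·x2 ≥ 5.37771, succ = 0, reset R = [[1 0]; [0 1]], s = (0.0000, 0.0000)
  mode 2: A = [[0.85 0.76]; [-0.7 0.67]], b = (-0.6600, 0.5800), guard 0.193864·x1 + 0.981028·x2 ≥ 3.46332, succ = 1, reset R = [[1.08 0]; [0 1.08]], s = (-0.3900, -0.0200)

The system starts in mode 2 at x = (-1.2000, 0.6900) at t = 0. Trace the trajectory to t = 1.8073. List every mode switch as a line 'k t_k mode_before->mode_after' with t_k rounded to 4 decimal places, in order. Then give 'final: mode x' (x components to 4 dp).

Mode 2: guard c·x = 3.4633 hit at Δt = 1.0285 (t = 1.0285), x⁻ = (-1.6672, 3.8598) → reset → x⁺ = (-2.1906, 4.1485), jump to mode 1
Mode 1: flow for 0.7788 to horizon, guard not reached → x = (-3.8181, 4.2010)

1 1.0285 2->1
final: 1 -3.8181 4.2010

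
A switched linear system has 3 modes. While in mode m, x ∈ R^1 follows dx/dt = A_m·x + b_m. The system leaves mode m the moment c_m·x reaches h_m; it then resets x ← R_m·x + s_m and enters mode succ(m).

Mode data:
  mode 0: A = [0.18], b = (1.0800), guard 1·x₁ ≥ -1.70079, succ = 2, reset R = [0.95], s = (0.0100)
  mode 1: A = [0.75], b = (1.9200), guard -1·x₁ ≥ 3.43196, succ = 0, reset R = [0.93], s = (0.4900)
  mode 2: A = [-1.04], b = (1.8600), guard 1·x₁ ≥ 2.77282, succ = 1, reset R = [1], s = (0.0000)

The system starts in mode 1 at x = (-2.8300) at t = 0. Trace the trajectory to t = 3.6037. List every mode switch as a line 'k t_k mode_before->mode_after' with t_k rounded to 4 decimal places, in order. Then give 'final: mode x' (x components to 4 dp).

1 1.5631 1->0
2 3.0355 0->2
final: 2 -0.0913

Mode 1: guard c·x = 3.4320 hit at Δt = 1.5631 (t = 1.5631), x⁻ = (-3.4320) → reset → x⁺ = (-2.7017), jump to mode 0
Mode 0: guard c·x = -1.7008 hit at Δt = 1.4724 (t = 3.0355), x⁻ = (-1.7008) → reset → x⁺ = (-1.6058), jump to mode 2
Mode 2: flow for 0.5682 to horizon, guard not reached → x = (-0.0913)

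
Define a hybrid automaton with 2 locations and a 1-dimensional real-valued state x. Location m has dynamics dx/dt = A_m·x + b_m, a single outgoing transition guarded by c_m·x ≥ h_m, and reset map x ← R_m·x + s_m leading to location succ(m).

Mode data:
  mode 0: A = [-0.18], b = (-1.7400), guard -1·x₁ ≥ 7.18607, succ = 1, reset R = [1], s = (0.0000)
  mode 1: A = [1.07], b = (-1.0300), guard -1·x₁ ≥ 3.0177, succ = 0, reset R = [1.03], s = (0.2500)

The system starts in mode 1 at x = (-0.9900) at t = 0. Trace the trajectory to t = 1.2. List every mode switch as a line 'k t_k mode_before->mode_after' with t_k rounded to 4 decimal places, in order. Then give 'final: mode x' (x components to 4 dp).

Mode 1: guard c·x = 3.0177 hit at Δt = 0.6656 (t = 0.6656), x⁻ = (-3.0177) → reset → x⁺ = (-2.8582), jump to mode 0
Mode 0: flow for 0.5344 to horizon, guard not reached → x = (-3.4826)

1 0.6656 1->0
final: 0 -3.4826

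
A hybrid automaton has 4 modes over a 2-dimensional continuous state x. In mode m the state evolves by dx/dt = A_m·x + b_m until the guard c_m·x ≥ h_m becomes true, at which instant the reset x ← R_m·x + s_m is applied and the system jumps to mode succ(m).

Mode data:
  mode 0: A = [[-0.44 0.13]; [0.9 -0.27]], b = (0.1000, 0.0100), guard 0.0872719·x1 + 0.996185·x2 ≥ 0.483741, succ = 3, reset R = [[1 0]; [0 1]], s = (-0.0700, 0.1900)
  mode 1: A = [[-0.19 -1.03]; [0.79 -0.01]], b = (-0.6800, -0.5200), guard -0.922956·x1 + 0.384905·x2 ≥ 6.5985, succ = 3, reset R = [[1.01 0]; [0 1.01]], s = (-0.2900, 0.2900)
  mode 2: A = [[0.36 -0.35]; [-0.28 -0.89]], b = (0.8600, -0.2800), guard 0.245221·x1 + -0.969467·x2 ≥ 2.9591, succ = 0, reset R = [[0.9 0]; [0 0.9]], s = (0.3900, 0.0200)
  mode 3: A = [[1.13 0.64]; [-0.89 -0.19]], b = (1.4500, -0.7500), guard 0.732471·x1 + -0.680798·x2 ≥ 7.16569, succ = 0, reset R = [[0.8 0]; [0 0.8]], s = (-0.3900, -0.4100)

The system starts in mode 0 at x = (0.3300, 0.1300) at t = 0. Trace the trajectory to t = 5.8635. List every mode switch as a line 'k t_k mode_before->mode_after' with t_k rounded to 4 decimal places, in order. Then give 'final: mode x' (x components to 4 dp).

Mode 0: guard c·x = 0.4837 hit at Δt = 1.4984 (t = 1.4984), x⁻ = (0.3264, 0.4570) → reset → x⁺ = (0.2564, 0.6470), jump to mode 3
Mode 3: guard c·x = 7.1657 hit at Δt = 1.5345 (t = 3.0329), x⁻ = (6.1483, -3.9105) → reset → x⁺ = (4.5286, -3.5384), jump to mode 0
Mode 0: guard c·x = 0.4837 hit at Δt = 1.0522 (t = 4.0851), x⁻ = (2.7944, 0.2408) → reset → x⁺ = (2.7244, 0.4308), jump to mode 3
Mode 3: guard c·x = 7.1657 hit at Δt = 0.7083 (t = 4.7934), x⁻ = (7.0528, -2.9373) → reset → x⁺ = (5.2522, -2.7599), jump to mode 0
Mode 0: guard c·x = 0.4837 hit at Δt = 0.6590 (t = 5.4524), x⁻ = (3.9034, 0.1436) → reset → x⁺ = (3.8334, 0.3336), jump to mode 3
Mode 3: flow for 0.4111 to horizon, guard not reached → x = (6.6620, -1.8196)

1 1.4984 0->3
2 3.0329 3->0
3 4.0851 0->3
4 4.7934 3->0
5 5.4524 0->3
final: 3 6.6620 -1.8196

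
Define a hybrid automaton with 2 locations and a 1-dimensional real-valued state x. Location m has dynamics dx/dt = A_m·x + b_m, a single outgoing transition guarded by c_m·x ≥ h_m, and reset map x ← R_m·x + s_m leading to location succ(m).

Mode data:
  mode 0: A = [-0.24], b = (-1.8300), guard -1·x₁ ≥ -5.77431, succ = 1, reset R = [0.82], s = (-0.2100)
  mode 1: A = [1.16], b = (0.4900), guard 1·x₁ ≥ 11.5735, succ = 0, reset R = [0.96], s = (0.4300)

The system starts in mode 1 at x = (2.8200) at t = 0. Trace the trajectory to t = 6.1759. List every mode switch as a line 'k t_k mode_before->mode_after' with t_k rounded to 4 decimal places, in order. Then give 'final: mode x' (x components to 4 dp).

Mode 1: guard c·x = 11.5735 hit at Δt = 1.1278 (t = 1.1278), x⁻ = (11.5735) → reset → x⁺ = (11.5406), jump to mode 0
Mode 0: guard c·x = -5.7743 hit at Δt = 1.4913 (t = 2.6191), x⁻ = (5.7743) → reset → x⁺ = (4.5249), jump to mode 1
Mode 1: guard c·x = 11.5735 hit at Δt = 0.7635 (t = 3.3826), x⁻ = (11.5735) → reset → x⁺ = (11.5406), jump to mode 0
Mode 0: guard c·x = -5.7743 hit at Δt = 1.4913 (t = 4.8739), x⁻ = (5.7743) → reset → x⁺ = (4.5249), jump to mode 1
Mode 1: guard c·x = 11.5735 hit at Δt = 0.7635 (t = 5.6375), x⁻ = (11.5735) → reset → x⁺ = (11.5406), jump to mode 0
Mode 0: flow for 0.5384 to horizon, guard not reached → x = (9.2174)

1 1.1278 1->0
2 2.6191 0->1
3 3.3826 1->0
4 4.8739 0->1
5 5.6375 1->0
final: 0 9.2174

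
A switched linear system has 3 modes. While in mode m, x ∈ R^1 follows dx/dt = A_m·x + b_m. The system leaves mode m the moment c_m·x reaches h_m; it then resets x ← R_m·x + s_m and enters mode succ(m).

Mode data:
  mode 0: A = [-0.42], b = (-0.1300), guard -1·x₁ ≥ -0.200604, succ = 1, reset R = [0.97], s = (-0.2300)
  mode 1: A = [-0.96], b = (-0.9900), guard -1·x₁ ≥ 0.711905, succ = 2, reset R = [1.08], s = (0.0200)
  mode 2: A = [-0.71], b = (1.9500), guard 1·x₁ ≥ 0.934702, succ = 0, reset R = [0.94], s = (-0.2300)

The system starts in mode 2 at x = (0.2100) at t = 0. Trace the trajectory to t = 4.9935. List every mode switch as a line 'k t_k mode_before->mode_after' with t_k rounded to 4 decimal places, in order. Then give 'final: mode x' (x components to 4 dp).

Mode 2: guard c·x = 0.9347 hit at Δt = 0.4739 (t = 0.4739), x⁻ = (0.9347) → reset → x⁺ = (0.6486), jump to mode 0
Mode 0: guard c·x = -0.2006 hit at Δt = 1.5008 (t = 1.9747), x⁻ = (0.2006) → reset → x⁺ = (-0.0354), jump to mode 1
Mode 1: guard c·x = 0.7119 hit at Δt = 1.1847 (t = 3.1594), x⁻ = (-0.7119) → reset → x⁺ = (-0.7489), jump to mode 2
Mode 2: guard c·x = 0.9347 hit at Δt = 0.9255 (t = 4.0849), x⁻ = (0.9347) → reset → x⁺ = (0.6486), jump to mode 0
Mode 0: flow for 0.9086 to horizon, guard not reached → x = (0.3447)

1 0.4739 2->0
2 1.9747 0->1
3 3.1594 1->2
4 4.0849 2->0
final: 0 0.3447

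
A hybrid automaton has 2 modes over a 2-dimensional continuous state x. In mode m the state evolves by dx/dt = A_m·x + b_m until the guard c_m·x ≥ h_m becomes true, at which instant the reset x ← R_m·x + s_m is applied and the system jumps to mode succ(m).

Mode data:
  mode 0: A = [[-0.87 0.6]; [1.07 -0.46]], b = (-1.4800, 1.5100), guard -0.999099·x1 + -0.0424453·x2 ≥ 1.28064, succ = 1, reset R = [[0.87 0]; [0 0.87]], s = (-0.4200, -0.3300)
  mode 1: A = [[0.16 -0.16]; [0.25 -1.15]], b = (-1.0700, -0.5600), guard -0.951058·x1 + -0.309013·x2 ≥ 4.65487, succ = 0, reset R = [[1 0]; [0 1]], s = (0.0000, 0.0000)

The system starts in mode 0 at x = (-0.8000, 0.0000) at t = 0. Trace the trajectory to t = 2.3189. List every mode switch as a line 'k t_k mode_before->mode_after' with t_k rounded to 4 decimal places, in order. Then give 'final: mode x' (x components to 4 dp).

1 1.2655 0->1
final: 1 -2.9786 -0.7305

Mode 0: guard c·x = 1.2806 hit at Δt = 1.2655 (t = 1.2655), x⁻ = (-1.2941, 0.2892) → reset → x⁺ = (-1.5458, -0.0784), jump to mode 1
Mode 1: flow for 1.0534 to horizon, guard not reached → x = (-2.9786, -0.7305)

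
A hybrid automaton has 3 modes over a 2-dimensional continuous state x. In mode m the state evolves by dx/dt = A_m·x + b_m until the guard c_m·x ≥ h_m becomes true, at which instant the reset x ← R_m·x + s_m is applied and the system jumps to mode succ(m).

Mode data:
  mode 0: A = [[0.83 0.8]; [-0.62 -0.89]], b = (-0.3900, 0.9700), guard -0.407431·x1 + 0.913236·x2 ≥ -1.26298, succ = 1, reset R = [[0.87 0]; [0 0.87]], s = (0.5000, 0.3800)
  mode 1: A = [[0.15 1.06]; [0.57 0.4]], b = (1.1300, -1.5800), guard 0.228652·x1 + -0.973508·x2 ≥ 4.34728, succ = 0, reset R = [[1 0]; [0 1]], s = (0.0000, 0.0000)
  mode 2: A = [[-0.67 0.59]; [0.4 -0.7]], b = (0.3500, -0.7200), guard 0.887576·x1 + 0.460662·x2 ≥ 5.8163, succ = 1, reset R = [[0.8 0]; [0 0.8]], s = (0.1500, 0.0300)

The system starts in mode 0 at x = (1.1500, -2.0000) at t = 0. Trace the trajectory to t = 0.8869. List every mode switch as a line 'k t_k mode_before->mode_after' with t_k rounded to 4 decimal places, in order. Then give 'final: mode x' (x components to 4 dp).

Mode 0: guard c·x = -1.2630 hit at Δt = 0.5313 (t = 0.5313), x⁻ = (0.7017, -1.0699) → reset → x⁺ = (1.1105, -0.5508), jump to mode 1
Mode 1: flow for 0.3556 to horizon, guard not reached → x = (1.2902, -0.9751)

1 0.5313 0->1
final: 1 1.2902 -0.9751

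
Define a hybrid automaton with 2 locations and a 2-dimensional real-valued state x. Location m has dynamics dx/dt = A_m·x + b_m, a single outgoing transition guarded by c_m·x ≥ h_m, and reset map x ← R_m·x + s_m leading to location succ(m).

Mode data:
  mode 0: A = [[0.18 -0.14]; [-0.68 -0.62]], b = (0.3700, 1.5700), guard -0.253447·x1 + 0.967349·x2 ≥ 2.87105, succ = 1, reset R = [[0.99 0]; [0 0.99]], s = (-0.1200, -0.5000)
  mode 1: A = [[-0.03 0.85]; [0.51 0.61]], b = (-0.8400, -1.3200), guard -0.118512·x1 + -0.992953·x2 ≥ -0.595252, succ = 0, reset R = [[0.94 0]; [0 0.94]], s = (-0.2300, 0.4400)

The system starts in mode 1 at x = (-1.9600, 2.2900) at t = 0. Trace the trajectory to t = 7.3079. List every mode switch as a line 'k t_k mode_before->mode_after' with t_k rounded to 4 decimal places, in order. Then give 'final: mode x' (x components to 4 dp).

Mode 1: guard c·x = -0.5953 hit at Δt = 1.4375 (t = 1.4375), x⁻ = (-1.1792, 0.7402) → reset → x⁺ = (-1.3385, 1.1358), jump to mode 0
Mode 0: guard c·x = 2.8710 hit at Δt = 1.0828 (t = 2.5203), x⁻ = (-1.5024, 2.5743) → reset → x⁺ = (-1.6074, 2.0486), jump to mode 1
Mode 1: guard c·x = -0.5953 hit at Δt = 1.2356 (t = 3.7559), x⁻ = (-1.0849, 0.7290) → reset → x⁺ = (-1.2498, 1.1252), jump to mode 0
Mode 0: guard c·x = 2.8710 hit at Δt = 1.1725 (t = 4.9284), x⁻ = (-1.4103, 2.5985) → reset → x⁺ = (-1.5162, 2.0725), jump to mode 1
Mode 1: guard c·x = -0.5953 hit at Δt = 1.3713 (t = 6.2997), x⁻ = (-0.9330, 0.7108) → reset → x⁺ = (-1.1070, 1.1082), jump to mode 0
Mode 0: flow for 1.0082 to horizon, guard not reached → x = (-1.1922, 2.3504)

1 1.4375 1->0
2 2.5203 0->1
3 3.7559 1->0
4 4.9284 0->1
5 6.2997 1->0
final: 0 -1.1922 2.3504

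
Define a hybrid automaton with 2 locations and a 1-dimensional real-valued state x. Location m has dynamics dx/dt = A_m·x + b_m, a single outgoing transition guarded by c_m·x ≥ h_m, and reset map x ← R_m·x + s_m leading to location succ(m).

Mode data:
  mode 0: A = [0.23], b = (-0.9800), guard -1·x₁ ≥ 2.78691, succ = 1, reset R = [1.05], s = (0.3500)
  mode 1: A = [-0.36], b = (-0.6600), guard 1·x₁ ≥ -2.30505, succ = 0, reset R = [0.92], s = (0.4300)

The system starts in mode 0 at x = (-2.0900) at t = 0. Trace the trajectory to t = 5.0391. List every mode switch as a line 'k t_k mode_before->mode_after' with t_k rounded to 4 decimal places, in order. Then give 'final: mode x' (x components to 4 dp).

Mode 0: guard c·x = 2.7869 hit at Δt = 0.4527 (t = 0.4527), x⁻ = (-2.7869) → reset → x⁺ = (-2.5763), jump to mode 1
Mode 1: guard c·x = -2.3051 hit at Δt = 1.2617 (t = 1.7144), x⁻ = (-2.3051) → reset → x⁺ = (-1.6906), jump to mode 0
Mode 0: guard c·x = 2.7869 hit at Δt = 0.7351 (t = 2.4495), x⁻ = (-2.7869) → reset → x⁺ = (-2.5763), jump to mode 1
Mode 1: guard c·x = -2.3051 hit at Δt = 1.2617 (t = 3.7112), x⁻ = (-2.3051) → reset → x⁺ = (-1.6906), jump to mode 0
Mode 0: guard c·x = 2.7869 hit at Δt = 0.7351 (t = 4.4462), x⁻ = (-2.7869) → reset → x⁺ = (-2.5763), jump to mode 1
Mode 1: flow for 0.5929 to horizon, guard not reached → x = (-2.4335)

1 0.4527 0->1
2 1.7144 1->0
3 2.4495 0->1
4 3.7112 1->0
5 4.4462 0->1
final: 1 -2.4335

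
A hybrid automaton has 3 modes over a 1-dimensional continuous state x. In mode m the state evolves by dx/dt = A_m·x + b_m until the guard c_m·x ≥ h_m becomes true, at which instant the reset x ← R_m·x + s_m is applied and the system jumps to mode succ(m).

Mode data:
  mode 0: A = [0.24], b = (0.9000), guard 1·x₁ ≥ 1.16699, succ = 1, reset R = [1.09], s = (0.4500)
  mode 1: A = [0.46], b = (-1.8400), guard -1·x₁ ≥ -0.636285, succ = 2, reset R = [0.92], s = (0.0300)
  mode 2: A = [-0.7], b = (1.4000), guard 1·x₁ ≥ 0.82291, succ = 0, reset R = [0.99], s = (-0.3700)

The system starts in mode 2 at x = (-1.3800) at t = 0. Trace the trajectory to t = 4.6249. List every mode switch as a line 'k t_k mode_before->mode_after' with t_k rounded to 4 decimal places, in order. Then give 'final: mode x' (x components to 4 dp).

Mode 2: guard c·x = 0.8229 hit at Δt = 1.5069 (t = 1.5069), x⁻ = (0.8229) → reset → x⁺ = (0.4447), jump to mode 0
Mode 0: guard c·x = 1.1670 hit at Δt = 0.6620 (t = 2.1689), x⁻ = (1.1670) → reset → x⁺ = (1.7220), jump to mode 1
Mode 1: guard c·x = -0.6363 hit at Δt = 0.8473 (t = 3.0162), x⁻ = (0.6363) → reset → x⁺ = (0.6154), jump to mode 2
Mode 2: guard c·x = 0.8229 hit at Δt = 0.2320 (t = 3.2482), x⁻ = (0.8229) → reset → x⁺ = (0.4447), jump to mode 0
Mode 0: guard c·x = 1.1670 hit at Δt = 0.6620 (t = 3.9102), x⁻ = (1.1670) → reset → x⁺ = (1.7220), jump to mode 1
Mode 1: flow for 0.7147 to horizon, guard not reached → x = (0.8353)

1 1.5069 2->0
2 2.1689 0->1
3 3.0162 1->2
4 3.2482 2->0
5 3.9102 0->1
final: 1 0.8353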